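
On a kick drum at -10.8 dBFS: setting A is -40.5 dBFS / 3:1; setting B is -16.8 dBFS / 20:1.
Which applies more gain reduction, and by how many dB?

A, by 14.1 dB

A: overshoot 29.7 dB → output overshoot 9.9 dB → GR 19.8 dB.
B: overshoot 6 dB → output overshoot 0.3 dB → GR 5.7 dB.
Difference: 14.1 dB in favour of A.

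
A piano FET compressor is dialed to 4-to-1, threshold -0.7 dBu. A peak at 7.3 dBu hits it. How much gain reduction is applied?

6 dB

7.3 dBu exceeds the threshold by 8 dB.
At 4:1, output sits 8/4 = 2 dB above threshold.
GR = overshoot in − overshoot out = 8 − 2 = 6 dB.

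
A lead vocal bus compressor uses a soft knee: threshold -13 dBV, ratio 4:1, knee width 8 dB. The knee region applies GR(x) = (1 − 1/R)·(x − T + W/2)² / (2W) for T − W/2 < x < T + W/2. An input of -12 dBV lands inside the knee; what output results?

-13.171875 dBV

x − T + W/2 = -12 − (-13) + 4 = 5.
GR = (1 − 1/4) × 5² / 16 = 0.75 × 25 / 16 = 1.171875 dB.
Output = -12 − 1.171875 = -13.171875 dBV.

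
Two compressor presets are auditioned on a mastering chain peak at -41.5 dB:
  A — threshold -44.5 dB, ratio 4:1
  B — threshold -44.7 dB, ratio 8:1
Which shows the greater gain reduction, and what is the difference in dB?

A: 3 dB over, compressed to 0.75 dB over, so 2.25 dB of GR.
B: 3.2 dB over, compressed to 0.4 dB over, so 2.8 dB of GR.
B reduces 0.55 dB more.

B, by 0.55 dB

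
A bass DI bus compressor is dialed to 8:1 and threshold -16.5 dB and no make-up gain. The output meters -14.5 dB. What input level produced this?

-0.5 dB

The compressed level sits -14.5 − (-16.5) = 2 dB over threshold.
Input overshoot = R × output overshoot = 16 dB → input = -16.5 + 16 = -0.5 dB.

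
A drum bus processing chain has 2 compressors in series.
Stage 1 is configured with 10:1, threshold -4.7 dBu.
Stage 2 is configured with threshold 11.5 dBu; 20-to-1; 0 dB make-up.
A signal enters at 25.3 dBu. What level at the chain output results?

Stage 1: 25.3 dBu is 30 dB over -4.7 dBu; at 10:1 that becomes 3 dB over, giving -1.7 dBu.
Stage 2: -1.7 dBu ≤ 11.5 dBu, so stage 2 doesn't engage; output -1.7 dBu.

-1.7 dBu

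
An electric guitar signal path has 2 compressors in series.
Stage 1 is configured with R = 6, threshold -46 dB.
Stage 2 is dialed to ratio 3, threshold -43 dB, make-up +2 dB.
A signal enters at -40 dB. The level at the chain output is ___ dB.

-43 dB

Stage 1: overshoot 6 dB → 6/6 = 1 dB → -45 dB.
Stage 2: below threshold (-45 ≤ -43); passes unchanged; make-up brings it to -43 dB.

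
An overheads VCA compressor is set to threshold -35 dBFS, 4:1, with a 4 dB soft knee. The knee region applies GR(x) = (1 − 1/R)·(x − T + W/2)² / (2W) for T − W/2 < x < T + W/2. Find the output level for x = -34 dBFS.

x − T + W/2 = -34 − (-35) + 2 = 3.
GR = (1 − 1/4) × 3² / 8 = 0.75 × 9 / 8 = 0.84375 dB.
Output = -34 − 0.84375 = -34.84375 dBFS.

-34.84375 dBFS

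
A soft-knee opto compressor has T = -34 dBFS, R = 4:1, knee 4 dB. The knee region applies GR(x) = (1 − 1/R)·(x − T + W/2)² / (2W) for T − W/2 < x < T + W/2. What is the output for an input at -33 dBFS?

x − T + W/2 = -33 − (-34) + 2 = 3.
GR = (1 − 1/4) × 3² / 8 = 0.75 × 9 / 8 = 0.84375 dB.
Output = -33 − 0.84375 = -33.84375 dBFS.

-33.84375 dBFS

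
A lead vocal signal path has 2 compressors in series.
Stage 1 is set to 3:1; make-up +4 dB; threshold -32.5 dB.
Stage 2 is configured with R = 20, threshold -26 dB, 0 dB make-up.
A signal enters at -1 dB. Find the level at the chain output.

-25.6 dB

Stage 1: -1 dB is 31.5 dB over -32.5 dB; at 3:1 that becomes 10.5 dB over, giving -22 dB; +4 dB make-up → -18 dB.
Stage 2: 8 dB above -26 dB, reduced 20:1 to 0.4 dB above → -25.6 dB.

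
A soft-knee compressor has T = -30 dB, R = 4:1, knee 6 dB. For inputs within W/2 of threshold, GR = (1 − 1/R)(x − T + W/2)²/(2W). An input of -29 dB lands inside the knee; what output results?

x − T + W/2 = -29 − (-30) + 3 = 4.
GR = (1 − 1/4) × 4² / 12 = 0.75 × 16 / 12 = 1 dB.
Output = -29 − 1 = -30 dB.

-30 dB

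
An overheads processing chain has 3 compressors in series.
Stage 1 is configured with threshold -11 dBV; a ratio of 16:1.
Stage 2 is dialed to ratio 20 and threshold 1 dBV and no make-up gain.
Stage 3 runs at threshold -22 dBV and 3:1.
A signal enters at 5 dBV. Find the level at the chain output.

-18 dBV

Stage 1: 16 dB above -11 dBV, reduced 16:1 to 1 dB above → -10 dBV.
Stage 2: -10 dBV ≤ 1 dBV, so stage 2 doesn't engage; output -10 dBV.
Stage 3: overshoot 12 dB → 12/3 = 4 dB → -18 dBV.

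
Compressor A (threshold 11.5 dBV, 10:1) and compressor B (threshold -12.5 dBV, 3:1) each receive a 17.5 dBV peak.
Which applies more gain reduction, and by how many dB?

A: 6 dB over, compressed to 0.6 dB over, so 5.4 dB of GR.
B: 30 dB over, compressed to 10 dB over, so 20 dB of GR.
Difference: 14.6 dB in favour of B.

B, by 14.6 dB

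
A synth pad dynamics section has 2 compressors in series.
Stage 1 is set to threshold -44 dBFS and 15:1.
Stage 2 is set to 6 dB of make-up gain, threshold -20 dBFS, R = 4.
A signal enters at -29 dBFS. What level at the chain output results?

Stage 1: 15 dB above -44 dBFS, reduced 15:1 to 1 dB above → -43 dBFS.
Stage 2: -43 dBFS ≤ -20 dBFS, so stage 2 doesn't engage; make-up brings it to -37 dBFS.

-37 dBFS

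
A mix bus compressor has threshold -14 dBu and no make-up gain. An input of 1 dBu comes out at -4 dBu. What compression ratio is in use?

Input overshoot = 1 − (-14) = 15 dB; output overshoot = -4 − (-14) = 10 dB.
Ratio = 15 / 10 = 1.5.

1.5:1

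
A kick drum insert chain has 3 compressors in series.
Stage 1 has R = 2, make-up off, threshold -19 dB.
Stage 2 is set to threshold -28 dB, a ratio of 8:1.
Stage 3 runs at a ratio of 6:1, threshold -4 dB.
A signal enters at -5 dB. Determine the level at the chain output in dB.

-26 dB

Stage 1: 14 dB above -19 dB, reduced 2:1 to 7 dB above → -12 dB.
Stage 2: -12 dB is 16 dB over -28 dB; at 8:1 that becomes 2 dB over, giving -26 dB.
Stage 3: below threshold (-26 ≤ -4); passes unchanged; output -26 dB.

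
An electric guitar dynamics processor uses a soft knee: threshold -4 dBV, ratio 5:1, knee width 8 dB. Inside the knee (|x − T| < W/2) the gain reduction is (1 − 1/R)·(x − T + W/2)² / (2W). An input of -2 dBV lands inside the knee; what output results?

-3.8 dBV

x − T + W/2 = -2 − (-4) + 4 = 6.
GR = (1 − 1/5) × 6² / 16 = 0.8 × 36 / 16 = 1.8 dB.
Output = -2 − 1.8 = -3.8 dBV.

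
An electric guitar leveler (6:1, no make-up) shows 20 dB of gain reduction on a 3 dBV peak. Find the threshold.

Gain reduction = 3 − (-17) = 20 dB; output overshoot = GR / (R − 1) = 20 / 5 = 4 dB.
Threshold = output − output overshoot = -17 − 4 = -21 dBV.

-21 dBV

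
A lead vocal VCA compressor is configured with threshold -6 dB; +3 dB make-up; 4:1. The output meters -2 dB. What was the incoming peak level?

Remove make-up: -2 − 3 = -5 dB.
Post-compression overshoot = -5 − (-6) = 1 dB.
Before 4:1 compression the overshoot was 1 × 4 = 4 dB, so input = -6 + 4 = -2 dB.

-2 dB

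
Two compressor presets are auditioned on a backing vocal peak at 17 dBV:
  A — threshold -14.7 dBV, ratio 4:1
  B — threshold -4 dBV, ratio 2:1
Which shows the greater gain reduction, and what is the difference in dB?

A, by 13.275 dB

A: GR = 31.7 − 31.7/4 = 23.775 dB.
B: GR = 21 − 21/2 = 10.5 dB.
Difference: 13.275 dB in favour of A.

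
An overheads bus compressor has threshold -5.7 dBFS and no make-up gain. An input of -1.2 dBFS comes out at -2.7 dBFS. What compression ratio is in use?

1.5:1

Input overshoot = -1.2 − (-5.7) = 4.5 dB; output overshoot = -2.7 − (-5.7) = 3 dB.
Ratio = 4.5 / 3 = 1.5.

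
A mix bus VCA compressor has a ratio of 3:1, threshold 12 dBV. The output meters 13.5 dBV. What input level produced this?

16.5 dBV

Post-compression overshoot = 13.5 − 12 = 1.5 dB.
Undo the ratio: input overshoot = 1.5 × 3 = 4.5 dB, giving input = 16.5 dBV.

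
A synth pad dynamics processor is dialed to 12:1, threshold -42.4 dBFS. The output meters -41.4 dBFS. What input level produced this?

-30.4 dBFS

That's 1 dB above the -42.4 dBFS threshold.
Before 12:1 compression the overshoot was 1 × 12 = 12 dB, so input = -42.4 + 12 = -30.4 dBFS.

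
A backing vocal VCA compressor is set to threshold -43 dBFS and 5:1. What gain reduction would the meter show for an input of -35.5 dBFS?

6 dB

The signal is 7.5 dB above threshold.
A 5:1 ratio leaves 1.5 dB of that excess.
Gain reduction = 7.5 − 1.5 = 6 dB.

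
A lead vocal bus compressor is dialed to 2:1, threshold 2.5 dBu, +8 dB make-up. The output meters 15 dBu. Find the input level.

11.5 dBu

Stripping the +8 dB make-up gives 7 dBu at the gain stage.
Post-compression overshoot = 7 − 2.5 = 4.5 dB.
Before 2:1 compression the overshoot was 4.5 × 2 = 9 dB, so input = 2.5 + 9 = 11.5 dBu.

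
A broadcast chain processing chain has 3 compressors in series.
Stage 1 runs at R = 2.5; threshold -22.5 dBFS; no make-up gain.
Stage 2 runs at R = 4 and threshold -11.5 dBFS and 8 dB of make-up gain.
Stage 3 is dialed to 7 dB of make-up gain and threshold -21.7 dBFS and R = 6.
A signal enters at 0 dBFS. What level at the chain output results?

-12 dBFS

Stage 1: overshoot 22.5 dB → 22.5/2.5 = 9 dB → -13.5 dBFS.
Stage 2: -13.5 dBFS is at or below the -11.5 dBFS threshold — no compression; make-up brings it to -5.5 dBFS.
Stage 3: overshoot 16.2 dB → 16.2/6 = 2.7 dB → -19 dBFS; +7 dB make-up → -12 dBFS.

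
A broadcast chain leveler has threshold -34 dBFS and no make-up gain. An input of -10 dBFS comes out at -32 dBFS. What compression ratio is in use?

12:1

Input overshoot = -10 − (-34) = 24 dB; output overshoot = -32 − (-34) = 2 dB.
Ratio = 24 / 2 = 12.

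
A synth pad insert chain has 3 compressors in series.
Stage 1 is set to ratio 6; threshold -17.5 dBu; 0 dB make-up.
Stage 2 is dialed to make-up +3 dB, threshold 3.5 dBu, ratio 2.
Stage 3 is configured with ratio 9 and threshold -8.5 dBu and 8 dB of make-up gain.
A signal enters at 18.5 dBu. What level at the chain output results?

-0.5 dBu

Stage 1: overshoot 36 dB → 36/6 = 6 dB → -11.5 dBu.
Stage 2: -11.5 dBu is at or below the 3.5 dBu threshold — no compression; make-up brings it to -8.5 dBu.
Stage 3: below threshold (-8.5 ≤ -8.5); passes unchanged; make-up brings it to -0.5 dBu.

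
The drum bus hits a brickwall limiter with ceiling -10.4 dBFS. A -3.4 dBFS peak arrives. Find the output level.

The limiter clamps the peak to its -10.4 dBFS ceiling.

-10.4 dBFS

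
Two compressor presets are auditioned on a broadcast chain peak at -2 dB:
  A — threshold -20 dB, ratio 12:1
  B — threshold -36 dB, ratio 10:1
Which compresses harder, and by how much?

A: GR = 18 − 18/12 = 16.5 dB.
B: GR = 34 − 34/10 = 30.6 dB.
B applies 14.1 dB more gain reduction.

B, by 14.1 dB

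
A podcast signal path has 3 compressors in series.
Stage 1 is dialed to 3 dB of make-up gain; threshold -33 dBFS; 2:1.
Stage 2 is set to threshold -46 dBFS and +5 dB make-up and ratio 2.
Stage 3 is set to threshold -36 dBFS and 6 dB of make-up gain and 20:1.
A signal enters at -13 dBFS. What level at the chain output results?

-29.6 dBFS

Stage 1: overshoot 20 dB → 20/2 = 10 dB → -23 dBFS; +3 dB make-up → -20 dBFS.
Stage 2: overshoot 26 dB → 26/2 = 13 dB → -33 dBFS; +5 dB make-up → -28 dBFS.
Stage 3: overshoot 8 dB → 8/20 = 0.4 dB → -35.6 dBFS; +6 dB make-up → -29.6 dBFS.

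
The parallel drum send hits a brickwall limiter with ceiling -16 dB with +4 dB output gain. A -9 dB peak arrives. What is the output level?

-12 dB

At ∞:1, everything above -16 dB is held at the ceiling.
Output gain then adds 4 dB: -16 + 4 = -12 dB.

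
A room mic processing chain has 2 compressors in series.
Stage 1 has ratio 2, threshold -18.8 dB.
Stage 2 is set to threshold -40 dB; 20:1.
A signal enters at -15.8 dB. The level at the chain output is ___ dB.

Stage 1: -15.8 dB is 3 dB over -18.8 dB; at 2:1 that becomes 1.5 dB over, giving -17.3 dB.
Stage 2: -17.3 dB is 22.7 dB over -40 dB; at 20:1 that becomes 1.135 dB over, giving -38.865 dB.

-38.865 dB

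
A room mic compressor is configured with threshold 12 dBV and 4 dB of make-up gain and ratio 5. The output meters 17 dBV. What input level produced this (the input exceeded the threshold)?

Before make-up, the level was 17 − 4 = 13 dBV.
That's 1 dB above the 12 dBV threshold.
Input overshoot = R × output overshoot = 5 dB → input = 12 + 5 = 17 dBV.

17 dBV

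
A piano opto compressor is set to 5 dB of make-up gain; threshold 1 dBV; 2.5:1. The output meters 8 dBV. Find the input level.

6 dBV

Remove make-up: 8 − 5 = 3 dBV.
Post-compression overshoot = 3 − 1 = 2 dB.
Undo the ratio: input overshoot = 2 × 2.5 = 5 dB, giving input = 6 dBV.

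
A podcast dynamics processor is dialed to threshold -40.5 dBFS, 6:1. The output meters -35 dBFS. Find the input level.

That's 5.5 dB above the -40.5 dBFS threshold.
Input overshoot = R × output overshoot = 33 dB → input = -40.5 + 33 = -7.5 dBFS.

-7.5 dBFS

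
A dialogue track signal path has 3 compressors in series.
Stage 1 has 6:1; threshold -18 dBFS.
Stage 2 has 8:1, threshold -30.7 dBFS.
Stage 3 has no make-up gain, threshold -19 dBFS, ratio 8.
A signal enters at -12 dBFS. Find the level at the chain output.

Stage 1: -12 dBFS is 6 dB over -18 dBFS; at 6:1 that becomes 1 dB over, giving -17 dBFS.
Stage 2: overshoot 13.7 dB → 13.7/8 = 1.7125 dB → -28.9875 dBFS.
Stage 3: -28.9875 dBFS is at or below the -19 dBFS threshold — no compression; output -28.9875 dBFS.

-28.9875 dBFS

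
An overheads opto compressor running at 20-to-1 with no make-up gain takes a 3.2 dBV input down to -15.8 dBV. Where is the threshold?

-16.8 dBV

Gain reduction = 3.2 − (-15.8) = 19 dB; output overshoot = GR / (R − 1) = 19 / 19 = 1 dB.
Threshold = output − output overshoot = -15.8 − 1 = -16.8 dBV.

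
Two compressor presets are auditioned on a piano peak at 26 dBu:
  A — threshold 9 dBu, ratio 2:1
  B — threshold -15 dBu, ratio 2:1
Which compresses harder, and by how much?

B, by 12 dB

A: overshoot 17 dB → output overshoot 8.5 dB → GR 8.5 dB.
B: overshoot 41 dB → output overshoot 20.5 dB → GR 20.5 dB.
B applies 12 dB more gain reduction.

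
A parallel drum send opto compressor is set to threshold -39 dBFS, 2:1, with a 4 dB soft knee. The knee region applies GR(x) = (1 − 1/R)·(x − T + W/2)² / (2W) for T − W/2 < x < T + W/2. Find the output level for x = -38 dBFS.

-38.5625 dBFS

x − T + W/2 = -38 − (-39) + 2 = 3.
GR = (1 − 1/2) × 3² / 8 = 0.5 × 9 / 8 = 0.5625 dB.
Output = -38 − 0.5625 = -38.5625 dBFS.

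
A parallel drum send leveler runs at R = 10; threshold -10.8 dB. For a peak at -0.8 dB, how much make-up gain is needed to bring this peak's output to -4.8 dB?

Overshoot 10 dB → 10/10 = 1 dB after compression, so the compressed level is -10.8 + 1 = -9.8 dB.
Make-up = target − compressed = -4.8 − (-9.8) = 5 dB.

5 dB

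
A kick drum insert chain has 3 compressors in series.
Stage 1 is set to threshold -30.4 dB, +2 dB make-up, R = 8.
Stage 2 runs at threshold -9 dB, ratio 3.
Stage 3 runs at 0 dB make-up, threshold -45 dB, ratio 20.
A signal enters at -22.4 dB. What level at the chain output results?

-44.12 dB

Stage 1: -22.4 dB is 8 dB over -30.4 dB; at 8:1 that becomes 1 dB over, giving -29.4 dB; +2 dB make-up → -27.4 dB.
Stage 2: -27.4 dB ≤ -9 dB, so stage 2 doesn't engage; output -27.4 dB.
Stage 3: 17.6 dB above -45 dB, reduced 20:1 to 0.88 dB above → -44.12 dB.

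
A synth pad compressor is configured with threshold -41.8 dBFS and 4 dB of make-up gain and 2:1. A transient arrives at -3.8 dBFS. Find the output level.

-3.8 dBFS sits 38 dB over threshold.
The 38 dB excess becomes 19 dB after 2:1 reduction.
That puts the output at -22.8 dBFS; make-up adds 4 dB, giving -18.8 dBFS.

-18.8 dBFS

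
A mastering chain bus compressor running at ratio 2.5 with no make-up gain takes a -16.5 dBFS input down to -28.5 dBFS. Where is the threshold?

Gain reduction = -16.5 − (-28.5) = 12 dB; output overshoot = GR / (R − 1) = 12 / 1.5 = 8 dB.
Threshold = output − output overshoot = -28.5 − 8 = -36.5 dBFS.

-36.5 dBFS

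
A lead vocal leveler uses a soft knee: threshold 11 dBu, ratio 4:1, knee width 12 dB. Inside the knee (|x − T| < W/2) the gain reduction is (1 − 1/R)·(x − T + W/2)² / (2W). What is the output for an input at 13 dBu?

11 dBu

x − T + W/2 = 13 − 11 + 6 = 8.
GR = (1 − 1/4) × 8² / 24 = 0.75 × 64 / 24 = 2 dB.
Output = 13 − 2 = 11 dBu.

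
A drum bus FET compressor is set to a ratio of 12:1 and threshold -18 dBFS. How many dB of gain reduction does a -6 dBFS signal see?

11 dB

The signal is 12 dB above threshold.
A 12:1 ratio leaves 1 dB of that excess.
Gain reduction = 12 − 1 = 11 dB.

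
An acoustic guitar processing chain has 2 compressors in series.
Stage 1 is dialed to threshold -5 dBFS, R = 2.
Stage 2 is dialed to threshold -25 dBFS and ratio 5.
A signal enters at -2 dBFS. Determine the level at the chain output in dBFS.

-20.7 dBFS

Stage 1: 3 dB above -5 dBFS, reduced 2:1 to 1.5 dB above → -3.5 dBFS.
Stage 2: overshoot 21.5 dB → 21.5/5 = 4.3 dB → -20.7 dBFS.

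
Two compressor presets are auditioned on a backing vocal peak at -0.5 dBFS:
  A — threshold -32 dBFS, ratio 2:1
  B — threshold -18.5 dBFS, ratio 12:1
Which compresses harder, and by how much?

B, by 0.75 dB

A: 31.5 dB over, compressed to 15.75 dB over, so 15.75 dB of GR.
B: 18 dB over, compressed to 1.5 dB over, so 16.5 dB of GR.
B reduces 0.75 dB more.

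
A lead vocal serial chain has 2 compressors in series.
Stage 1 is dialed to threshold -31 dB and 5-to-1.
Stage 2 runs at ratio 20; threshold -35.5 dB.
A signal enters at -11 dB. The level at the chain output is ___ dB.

Stage 1: -11 dB is 20 dB over -31 dB; at 5:1 that becomes 4 dB over, giving -27 dB.
Stage 2: overshoot 8.5 dB → 8.5/20 = 0.425 dB → -35.075 dB.

-35.075 dB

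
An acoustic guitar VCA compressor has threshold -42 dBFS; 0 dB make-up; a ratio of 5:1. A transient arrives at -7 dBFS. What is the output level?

The input is 35 dB above the -42 dBFS threshold.
5:1 compression reduces that to 35/5 = 7 dB over.
Output = -42 + 7 = -35 dBFS.

-35 dBFS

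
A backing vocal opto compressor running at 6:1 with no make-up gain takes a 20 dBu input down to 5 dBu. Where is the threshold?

2 dBu

Let T be the threshold. Output overshoot = (input overshoot)/R, so 5 − T = (20 − T)/6.
6·(5 − T) = 20 − T → 5·T = 30 − 20 = 10.
T = 10/5 = 2 dBu.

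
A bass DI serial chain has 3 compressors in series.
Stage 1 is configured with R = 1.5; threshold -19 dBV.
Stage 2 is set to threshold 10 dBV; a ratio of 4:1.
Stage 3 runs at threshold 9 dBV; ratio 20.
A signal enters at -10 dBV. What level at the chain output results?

Stage 1: -10 dBV is 9 dB over -19 dBV; at 1.5:1 that becomes 6 dB over, giving -13 dBV.
Stage 2: -13 dBV ≤ 10 dBV, so stage 2 doesn't engage; output -13 dBV.
Stage 3: below threshold (-13 ≤ 9); passes unchanged; output -13 dBV.

-13 dBV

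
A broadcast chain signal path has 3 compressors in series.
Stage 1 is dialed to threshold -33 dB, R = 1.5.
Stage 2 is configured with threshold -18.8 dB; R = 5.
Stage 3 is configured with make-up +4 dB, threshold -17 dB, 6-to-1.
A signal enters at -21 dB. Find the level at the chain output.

Stage 1: overshoot 12 dB → 12/1.5 = 8 dB → -25 dB.
Stage 2: below threshold (-25 ≤ -18.8); passes unchanged; output -25 dB.
Stage 3: -25 dB ≤ -17 dB, so stage 3 doesn't engage; make-up brings it to -21 dB.

-21 dB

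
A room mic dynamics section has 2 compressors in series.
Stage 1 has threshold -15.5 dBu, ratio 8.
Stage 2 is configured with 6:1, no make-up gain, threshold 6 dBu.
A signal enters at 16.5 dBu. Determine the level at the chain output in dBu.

Stage 1: 32 dB above -15.5 dBu, reduced 8:1 to 4 dB above → -11.5 dBu.
Stage 2: -11.5 dBu ≤ 6 dBu, so stage 2 doesn't engage; output -11.5 dBu.

-11.5 dBu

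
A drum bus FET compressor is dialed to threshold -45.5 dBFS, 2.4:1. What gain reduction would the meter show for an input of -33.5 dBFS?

Overshoot = -33.5 − (-45.5) = 12 dB.
At 2.4:1, output sits 12/2.4 = 5 dB above threshold.
Gain reduction = 12 − 5 = 7 dB.

7 dB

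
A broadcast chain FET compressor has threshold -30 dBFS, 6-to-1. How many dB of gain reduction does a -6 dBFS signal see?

Overshoot = -6 − (-30) = 24 dB.
At 6:1, output sits 24/6 = 4 dB above threshold.
GR = overshoot in − overshoot out = 24 − 4 = 20 dB.

20 dB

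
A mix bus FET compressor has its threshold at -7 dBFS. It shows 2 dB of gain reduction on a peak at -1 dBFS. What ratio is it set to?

1.5:1

Input overshoot = -1 − (-7) = 6 dB.
Output overshoot = 6 − 2 = 4 dB.
Ratio = input overshoot / output overshoot = 6 / 4 = 1.5.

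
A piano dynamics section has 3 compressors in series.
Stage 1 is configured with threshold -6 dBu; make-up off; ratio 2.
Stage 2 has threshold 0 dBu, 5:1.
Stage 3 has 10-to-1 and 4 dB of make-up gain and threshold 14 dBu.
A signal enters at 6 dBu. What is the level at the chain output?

Stage 1: 6 dBu is 12 dB over -6 dBu; at 2:1 that becomes 6 dB over, giving 0 dBu.
Stage 2: 0 dBu ≤ 0 dBu, so stage 2 doesn't engage; output 0 dBu.
Stage 3: 0 dBu ≤ 14 dBu, so stage 3 doesn't engage; make-up brings it to 4 dBu.

4 dBu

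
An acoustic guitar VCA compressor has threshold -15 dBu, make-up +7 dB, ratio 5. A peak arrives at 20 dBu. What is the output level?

-1 dBu

Overshoot: 20 − (-15) = 35 dB.
The 35 dB excess becomes 7 dB after 5:1 reduction.
That puts the output at -8 dBu; make-up adds 7 dB, giving -1 dBu.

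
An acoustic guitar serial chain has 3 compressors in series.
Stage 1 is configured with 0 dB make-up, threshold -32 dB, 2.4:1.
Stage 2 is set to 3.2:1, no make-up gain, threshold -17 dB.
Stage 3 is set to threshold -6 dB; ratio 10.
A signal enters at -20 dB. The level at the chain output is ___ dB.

-27 dB

Stage 1: overshoot 12 dB → 12/2.4 = 5 dB → -27 dB.
Stage 2: -27 dB ≤ -17 dB, so stage 2 doesn't engage; output -27 dB.
Stage 3: -27 dB is at or below the -6 dB threshold — no compression; output -27 dB.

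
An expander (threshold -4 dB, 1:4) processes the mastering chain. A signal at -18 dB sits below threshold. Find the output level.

-60 dB

The input is 14 dB below the -4 dB threshold.
A 1:4 expander multiplies undershoot by 4: 14 × 4 = 56 dB below threshold.
Output = -4 − 56 = -60 dB.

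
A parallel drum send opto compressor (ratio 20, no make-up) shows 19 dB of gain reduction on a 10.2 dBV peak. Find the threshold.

Gain reduction = 10.2 − (-8.8) = 19 dB; output overshoot = GR / (R − 1) = 19 / 19 = 1 dB.
Threshold = output − output overshoot = -8.8 − 1 = -9.8 dBV.

-9.8 dBV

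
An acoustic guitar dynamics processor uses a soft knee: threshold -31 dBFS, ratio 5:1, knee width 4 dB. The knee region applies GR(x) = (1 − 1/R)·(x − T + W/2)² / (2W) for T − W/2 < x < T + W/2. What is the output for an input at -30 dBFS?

-30.9 dBFS

x − T + W/2 = -30 − (-31) + 2 = 3.
GR = (1 − 1/5) × 3² / 8 = 0.8 × 9 / 8 = 0.9 dB.
Output = -30 − 0.9 = -30.9 dBFS.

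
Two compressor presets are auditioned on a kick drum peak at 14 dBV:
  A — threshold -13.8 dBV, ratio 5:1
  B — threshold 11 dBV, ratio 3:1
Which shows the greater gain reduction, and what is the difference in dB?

A, by 20.24 dB

A: 27.8 dB over, compressed to 5.56 dB over, so 22.24 dB of GR.
B: 3 dB over, compressed to 1 dB over, so 2 dB of GR.
A applies 20.24 dB more gain reduction.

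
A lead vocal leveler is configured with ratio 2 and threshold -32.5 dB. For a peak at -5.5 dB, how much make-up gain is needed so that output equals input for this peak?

The peak compresses to -32.5 + 27/2 = -19 dB.
To reach -5.5 dB requires -5.5 − (-19) = 13.5 dB of make-up.

13.5 dB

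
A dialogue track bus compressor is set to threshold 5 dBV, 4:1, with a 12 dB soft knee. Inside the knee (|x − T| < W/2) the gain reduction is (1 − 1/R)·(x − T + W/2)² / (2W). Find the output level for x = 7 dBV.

5 dBV

x − T + W/2 = 7 − 5 + 6 = 8.
GR = (1 − 1/4) × 8² / 24 = 0.75 × 64 / 24 = 2 dB.
Output = 7 − 2 = 5 dBV.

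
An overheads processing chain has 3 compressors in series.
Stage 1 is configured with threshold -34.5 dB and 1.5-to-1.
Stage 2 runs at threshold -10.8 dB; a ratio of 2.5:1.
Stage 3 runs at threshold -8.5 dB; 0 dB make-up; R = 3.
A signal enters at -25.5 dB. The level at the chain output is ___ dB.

-28.5 dB

Stage 1: overshoot 9 dB → 9/1.5 = 6 dB → -28.5 dB.
Stage 2: -28.5 dB is at or below the -10.8 dB threshold — no compression; output -28.5 dB.
Stage 3: below threshold (-28.5 ≤ -8.5); passes unchanged; output -28.5 dB.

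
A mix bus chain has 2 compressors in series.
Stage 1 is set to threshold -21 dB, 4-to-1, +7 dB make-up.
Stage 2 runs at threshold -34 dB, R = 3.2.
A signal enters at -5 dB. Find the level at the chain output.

-26.5 dB

Stage 1: -5 dB is 16 dB over -21 dB; at 4:1 that becomes 4 dB over, giving -17 dB; +7 dB make-up → -10 dB.
Stage 2: 24 dB above -34 dB, reduced 3.2:1 to 7.5 dB above → -26.5 dB.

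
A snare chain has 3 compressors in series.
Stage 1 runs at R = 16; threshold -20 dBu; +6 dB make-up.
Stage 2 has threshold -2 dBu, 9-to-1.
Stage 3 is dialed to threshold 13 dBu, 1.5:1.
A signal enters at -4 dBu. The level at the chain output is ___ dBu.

-13 dBu

Stage 1: -4 dBu is 16 dB over -20 dBu; at 16:1 that becomes 1 dB over, giving -19 dBu; +6 dB make-up → -13 dBu.
Stage 2: -13 dBu is at or below the -2 dBu threshold — no compression; output -13 dBu.
Stage 3: -13 dBu ≤ 13 dBu, so stage 3 doesn't engage; output -13 dBu.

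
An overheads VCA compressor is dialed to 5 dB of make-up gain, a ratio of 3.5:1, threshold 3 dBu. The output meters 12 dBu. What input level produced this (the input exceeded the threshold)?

Before make-up, the level was 12 − 5 = 7 dBu.
The compressed level sits 7 − 3 = 4 dB over threshold.
Input overshoot = R × output overshoot = 14 dB → input = 3 + 14 = 17 dBu.

17 dBu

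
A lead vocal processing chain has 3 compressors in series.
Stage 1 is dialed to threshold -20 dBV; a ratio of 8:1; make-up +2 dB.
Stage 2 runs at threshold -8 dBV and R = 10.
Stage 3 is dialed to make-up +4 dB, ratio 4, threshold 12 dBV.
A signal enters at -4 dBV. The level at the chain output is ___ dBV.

-12 dBV

Stage 1: 16 dB above -20 dBV, reduced 8:1 to 2 dB above → -18 dBV; +2 dB make-up → -16 dBV.
Stage 2: below threshold (-16 ≤ -8); passes unchanged; output -16 dBV.
Stage 3: below threshold (-16 ≤ 12); passes unchanged; make-up brings it to -12 dBV.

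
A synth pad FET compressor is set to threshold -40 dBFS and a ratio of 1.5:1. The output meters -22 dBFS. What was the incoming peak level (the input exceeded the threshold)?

-13 dBFS

The compressed level sits -22 − (-40) = 18 dB over threshold.
Undo the ratio: input overshoot = 18 × 1.5 = 27 dB, giving input = -13 dBFS.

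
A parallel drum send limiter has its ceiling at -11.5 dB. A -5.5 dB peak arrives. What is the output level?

At ∞:1, everything above -11.5 dB is held at the ceiling.

-11.5 dB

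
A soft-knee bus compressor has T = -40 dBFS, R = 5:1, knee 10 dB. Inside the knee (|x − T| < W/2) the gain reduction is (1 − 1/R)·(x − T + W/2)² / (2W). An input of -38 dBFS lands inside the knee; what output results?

x − T + W/2 = -38 − (-40) + 5 = 7.
GR = (1 − 1/5) × 7² / 20 = 0.8 × 49 / 20 = 1.96 dB.
Output = -38 − 1.96 = -39.96 dBFS.

-39.96 dBFS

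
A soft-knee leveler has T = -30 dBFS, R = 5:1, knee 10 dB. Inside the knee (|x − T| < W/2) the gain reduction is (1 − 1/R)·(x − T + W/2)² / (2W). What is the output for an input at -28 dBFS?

x − T + W/2 = -28 − (-30) + 5 = 7.
GR = (1 − 1/5) × 7² / 20 = 0.8 × 49 / 20 = 1.96 dB.
Output = -28 − 1.96 = -29.96 dBFS.

-29.96 dBFS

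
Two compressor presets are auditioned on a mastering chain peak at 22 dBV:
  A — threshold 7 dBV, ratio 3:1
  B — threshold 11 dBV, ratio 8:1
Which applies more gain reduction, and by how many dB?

A, by 0.375 dB

A: overshoot 15 dB → output overshoot 5 dB → GR 10 dB.
B: overshoot 11 dB → output overshoot 1.375 dB → GR 9.625 dB.
A reduces 0.375 dB more.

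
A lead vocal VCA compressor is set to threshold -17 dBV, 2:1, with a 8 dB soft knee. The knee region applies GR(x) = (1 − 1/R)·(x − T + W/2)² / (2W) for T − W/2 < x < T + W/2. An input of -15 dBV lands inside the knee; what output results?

-16.125 dBV

x − T + W/2 = -15 − (-17) + 4 = 6.
GR = (1 − 1/2) × 6² / 16 = 0.5 × 36 / 16 = 1.125 dB.
Output = -15 − 1.125 = -16.125 dBV.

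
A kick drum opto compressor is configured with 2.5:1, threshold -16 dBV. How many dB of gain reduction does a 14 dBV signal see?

The signal is 30 dB above threshold.
A 2.5:1 ratio leaves 12 dB of that excess.
So the signal is attenuated by 30 − 12 = 18 dB.

18 dB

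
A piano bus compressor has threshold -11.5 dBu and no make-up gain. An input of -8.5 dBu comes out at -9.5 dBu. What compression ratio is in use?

Input overshoot = -8.5 − (-11.5) = 3 dB; output overshoot = -9.5 − (-11.5) = 2 dB.
Ratio = 3 / 2 = 1.5.

1.5:1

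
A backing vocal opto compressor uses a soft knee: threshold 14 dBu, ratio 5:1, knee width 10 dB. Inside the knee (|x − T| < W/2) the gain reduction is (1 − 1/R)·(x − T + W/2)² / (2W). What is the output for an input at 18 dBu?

x − T + W/2 = 18 − 14 + 5 = 9.
GR = (1 − 1/5) × 9² / 20 = 0.8 × 81 / 20 = 3.24 dB.
Output = 18 − 3.24 = 14.76 dBu.

14.76 dBu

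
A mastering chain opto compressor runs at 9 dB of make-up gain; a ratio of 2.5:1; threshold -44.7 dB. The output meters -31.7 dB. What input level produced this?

-34.7 dB

Remove make-up: -31.7 − 9 = -40.7 dB.
That's 4 dB above the -44.7 dB threshold.
Input overshoot = R × output overshoot = 10 dB → input = -44.7 + 10 = -34.7 dB.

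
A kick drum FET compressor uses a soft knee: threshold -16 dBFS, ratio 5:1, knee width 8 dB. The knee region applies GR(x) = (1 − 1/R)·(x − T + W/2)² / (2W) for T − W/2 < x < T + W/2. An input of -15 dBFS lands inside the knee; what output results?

-16.25 dBFS

x − T + W/2 = -15 − (-16) + 4 = 5.
GR = (1 − 1/5) × 5² / 16 = 0.8 × 25 / 16 = 1.25 dB.
Output = -15 − 1.25 = -16.25 dBFS.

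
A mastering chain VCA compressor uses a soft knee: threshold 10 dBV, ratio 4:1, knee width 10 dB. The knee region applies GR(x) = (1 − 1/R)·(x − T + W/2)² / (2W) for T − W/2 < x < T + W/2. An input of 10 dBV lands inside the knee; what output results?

9.0625 dBV

x − T + W/2 = 10 − 10 + 5 = 5.
GR = (1 − 1/4) × 5² / 20 = 0.75 × 25 / 20 = 0.9375 dB.
Output = 10 − 0.9375 = 9.0625 dBV.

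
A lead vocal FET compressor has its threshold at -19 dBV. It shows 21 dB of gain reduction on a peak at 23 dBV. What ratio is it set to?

2:1

Input overshoot = 23 − (-19) = 42 dB.
Output overshoot = 42 − 21 = 21 dB.
Ratio = input overshoot / output overshoot = 42 / 21 = 2.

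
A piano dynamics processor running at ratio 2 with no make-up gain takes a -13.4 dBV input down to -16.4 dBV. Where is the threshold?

-19.4 dBV

Let T be the threshold. Output overshoot = (input overshoot)/R, so -16.4 − T = (-13.4 − T)/2.
2·(-16.4 − T) = -13.4 − T → 1·T = -32.8 − (-13.4) = -19.4.
T = -19.4/1 = -19.4 dBV.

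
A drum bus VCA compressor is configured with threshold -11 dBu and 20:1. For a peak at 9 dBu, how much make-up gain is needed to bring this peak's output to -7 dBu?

3 dB

The peak compresses to -11 + 20/20 = -10 dBu.
To reach -7 dBu requires -7 − (-10) = 3 dB of make-up.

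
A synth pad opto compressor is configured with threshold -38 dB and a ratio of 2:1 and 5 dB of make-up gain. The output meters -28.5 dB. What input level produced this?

Before make-up, the level was -28.5 − 5 = -33.5 dB.
That's 4.5 dB above the -38 dB threshold.
Undo the ratio: input overshoot = 4.5 × 2 = 9 dB, giving input = -29 dB.

-29 dB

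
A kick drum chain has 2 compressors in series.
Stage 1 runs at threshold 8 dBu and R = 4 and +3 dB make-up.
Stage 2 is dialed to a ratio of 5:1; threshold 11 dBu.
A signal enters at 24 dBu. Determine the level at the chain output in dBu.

11.8 dBu

Stage 1: 24 dBu is 16 dB over 8 dBu; at 4:1 that becomes 4 dB over, giving 12 dBu; +3 dB make-up → 15 dBu.
Stage 2: overshoot 4 dB → 4/5 = 0.8 dB → 11.8 dBu.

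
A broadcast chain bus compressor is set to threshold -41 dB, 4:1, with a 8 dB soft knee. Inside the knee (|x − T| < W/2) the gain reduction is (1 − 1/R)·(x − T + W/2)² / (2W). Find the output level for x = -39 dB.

-40.6875 dB

x − T + W/2 = -39 − (-41) + 4 = 6.
GR = (1 − 1/4) × 6² / 16 = 0.75 × 36 / 16 = 1.6875 dB.
Output = -39 − 1.6875 = -40.6875 dB.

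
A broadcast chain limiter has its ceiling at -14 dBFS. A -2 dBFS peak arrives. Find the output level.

At ∞:1, everything above -14 dBFS is held at the ceiling.

-14 dBFS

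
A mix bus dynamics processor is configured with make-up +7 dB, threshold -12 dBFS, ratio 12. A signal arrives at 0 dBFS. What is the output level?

-4 dBFS

0 dBFS sits 12 dB over threshold.
12:1 compression reduces that to 12/12 = 1 dB over.
So the level is -12 + 1 = -11 dBFS; make-up adds 7 dB, giving -4 dBFS.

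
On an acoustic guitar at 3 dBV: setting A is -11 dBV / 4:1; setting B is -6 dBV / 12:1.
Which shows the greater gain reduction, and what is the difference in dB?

A, by 2.25 dB

A: GR = 14 − 14/4 = 10.5 dB.
B: GR = 9 − 9/12 = 8.25 dB.
Difference: 2.25 dB in favour of A.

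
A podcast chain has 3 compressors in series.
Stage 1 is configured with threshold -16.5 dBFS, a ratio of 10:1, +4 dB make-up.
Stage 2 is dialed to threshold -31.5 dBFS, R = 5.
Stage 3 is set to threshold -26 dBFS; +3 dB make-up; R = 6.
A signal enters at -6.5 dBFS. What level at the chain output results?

-24.5 dBFS

Stage 1: overshoot 10 dB → 10/10 = 1 dB → -15.5 dBFS; +4 dB make-up → -11.5 dBFS.
Stage 2: 20 dB above -31.5 dBFS, reduced 5:1 to 4 dB above → -27.5 dBFS.
Stage 3: below threshold (-27.5 ≤ -26); passes unchanged; make-up brings it to -24.5 dBFS.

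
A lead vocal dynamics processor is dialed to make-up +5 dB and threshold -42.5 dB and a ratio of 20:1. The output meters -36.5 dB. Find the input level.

-22.5 dB

Remove make-up: -36.5 − 5 = -41.5 dB.
The compressed level sits -41.5 − (-42.5) = 1 dB over threshold.
Input overshoot = R × output overshoot = 20 dB → input = -42.5 + 20 = -22.5 dB.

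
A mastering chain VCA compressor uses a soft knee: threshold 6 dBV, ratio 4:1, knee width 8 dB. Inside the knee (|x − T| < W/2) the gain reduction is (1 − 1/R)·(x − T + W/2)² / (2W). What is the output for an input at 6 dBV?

x − T + W/2 = 6 − 6 + 4 = 4.
GR = (1 − 1/4) × 4² / 16 = 0.75 × 16 / 16 = 0.75 dB.
Output = 6 − 0.75 = 5.25 dBV.

5.25 dBV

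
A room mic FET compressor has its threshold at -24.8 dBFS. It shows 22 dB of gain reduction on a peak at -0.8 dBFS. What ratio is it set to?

Input overshoot = -0.8 − (-24.8) = 24 dB.
Output overshoot = 24 − 22 = 2 dB.
Ratio = input overshoot / output overshoot = 24 / 2 = 12.

12:1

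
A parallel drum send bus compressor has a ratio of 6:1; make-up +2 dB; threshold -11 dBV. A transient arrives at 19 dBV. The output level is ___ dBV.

Overshoot: 19 − (-11) = 30 dB.
The 30 dB excess becomes 5 dB after 6:1 reduction.
Output = -11 + 5 = -6 dBV; make-up adds 2 dB, giving -4 dBV.

-4 dBV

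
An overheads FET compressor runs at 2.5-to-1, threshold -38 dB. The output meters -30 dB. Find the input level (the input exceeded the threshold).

That's 8 dB above the -38 dB threshold.
Input overshoot = R × output overshoot = 20 dB → input = -38 + 20 = -18 dB.

-18 dB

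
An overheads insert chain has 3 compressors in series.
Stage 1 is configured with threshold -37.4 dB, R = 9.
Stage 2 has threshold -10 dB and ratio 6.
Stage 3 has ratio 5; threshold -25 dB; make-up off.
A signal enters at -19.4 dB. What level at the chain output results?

Stage 1: 18 dB above -37.4 dB, reduced 9:1 to 2 dB above → -35.4 dB.
Stage 2: below threshold (-35.4 ≤ -10); passes unchanged; output -35.4 dB.
Stage 3: -35.4 dB is at or below the -25 dB threshold — no compression; output -35.4 dB.

-35.4 dB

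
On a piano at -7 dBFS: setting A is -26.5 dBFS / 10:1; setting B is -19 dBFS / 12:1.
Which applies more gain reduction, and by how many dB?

A, by 6.55 dB

A: 19.5 dB over, compressed to 1.95 dB over, so 17.55 dB of GR.
B: 12 dB over, compressed to 1 dB over, so 11 dB of GR.
A applies 6.55 dB more gain reduction.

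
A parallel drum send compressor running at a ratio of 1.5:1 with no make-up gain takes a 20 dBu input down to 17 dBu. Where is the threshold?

11 dBu

Gain reduction = 20 − 17 = 3 dB; output overshoot = GR / (R − 1) = 3 / 0.5 = 6 dB.
Threshold = output − output overshoot = 17 − 6 = 11 dBu.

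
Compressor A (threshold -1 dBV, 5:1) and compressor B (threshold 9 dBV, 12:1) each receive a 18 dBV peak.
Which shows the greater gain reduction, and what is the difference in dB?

A: GR = 19 − 19/5 = 15.2 dB.
B: GR = 9 − 9/12 = 8.25 dB.
Difference: 6.95 dB in favour of A.

A, by 6.95 dB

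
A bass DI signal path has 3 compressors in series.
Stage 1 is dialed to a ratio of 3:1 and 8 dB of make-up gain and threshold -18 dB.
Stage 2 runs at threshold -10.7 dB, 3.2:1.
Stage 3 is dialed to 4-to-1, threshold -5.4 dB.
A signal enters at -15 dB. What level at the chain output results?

-10.16875 dB

Stage 1: overshoot 3 dB → 3/3 = 1 dB → -17 dB; +8 dB make-up → -9 dB.
Stage 2: 1.7 dB above -10.7 dB, reduced 3.2:1 to 0.53125 dB above → -10.16875 dB.
Stage 3: -10.16875 dB ≤ -5.4 dB, so stage 3 doesn't engage; output -10.16875 dB.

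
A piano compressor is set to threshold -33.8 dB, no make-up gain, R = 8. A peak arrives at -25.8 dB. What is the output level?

-32.8 dB

Overshoot: -25.8 − (-33.8) = 8 dB.
The 8 dB excess becomes 1 dB after 8:1 reduction.
That puts the output at -32.8 dB.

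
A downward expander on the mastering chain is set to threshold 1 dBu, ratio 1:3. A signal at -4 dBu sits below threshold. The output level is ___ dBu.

The input is 5 dB below the 1 dBu threshold.
A 1:3 expander multiplies undershoot by 3: 5 × 3 = 15 dB below threshold.
Output = 1 − 15 = -14 dBu.

-14 dBu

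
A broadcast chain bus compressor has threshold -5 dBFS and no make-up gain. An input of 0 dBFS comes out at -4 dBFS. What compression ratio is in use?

Input overshoot = 0 − (-5) = 5 dB; output overshoot = -4 − (-5) = 1 dB.
Ratio = 5 / 1 = 5.

5:1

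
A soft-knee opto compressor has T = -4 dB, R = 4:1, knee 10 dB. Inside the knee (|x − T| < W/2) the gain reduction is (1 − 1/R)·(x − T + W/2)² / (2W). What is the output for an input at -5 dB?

-5.6 dB

x − T + W/2 = -5 − (-4) + 5 = 4.
GR = (1 − 1/4) × 4² / 20 = 0.75 × 16 / 20 = 0.6 dB.
Output = -5 − 0.6 = -5.6 dB.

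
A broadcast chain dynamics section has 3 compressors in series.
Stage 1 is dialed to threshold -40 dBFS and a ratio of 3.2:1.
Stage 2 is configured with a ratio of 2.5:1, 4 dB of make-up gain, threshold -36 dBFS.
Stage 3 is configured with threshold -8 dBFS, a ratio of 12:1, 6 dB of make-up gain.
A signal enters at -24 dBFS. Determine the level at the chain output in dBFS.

Stage 1: overshoot 16 dB → 16/3.2 = 5 dB → -35 dBFS.
Stage 2: 1 dB above -36 dBFS, reduced 2.5:1 to 0.4 dB above → -35.6 dBFS; +4 dB make-up → -31.6 dBFS.
Stage 3: -31.6 dBFS is at or below the -8 dBFS threshold — no compression; make-up brings it to -25.6 dBFS.

-25.6 dBFS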